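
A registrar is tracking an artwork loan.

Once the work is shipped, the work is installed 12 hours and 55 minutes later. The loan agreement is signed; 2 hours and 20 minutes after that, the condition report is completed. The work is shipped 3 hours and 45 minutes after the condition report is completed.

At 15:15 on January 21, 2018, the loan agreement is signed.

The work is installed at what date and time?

10:15 on January 22, 2018

The loan agreement is signed: 15:15 Jan 21, 2018.
The condition report is completed: 15:15 Jan 21, 2018 + 2h20m = 17:35 Jan 21, 2018.
The work is shipped: 17:35 Jan 21, 2018 + 3h45m = 21:20 Jan 21, 2018.
The work is installed: 21:20 Jan 21, 2018 + 12h55m = 10:15 Jan 22, 2018.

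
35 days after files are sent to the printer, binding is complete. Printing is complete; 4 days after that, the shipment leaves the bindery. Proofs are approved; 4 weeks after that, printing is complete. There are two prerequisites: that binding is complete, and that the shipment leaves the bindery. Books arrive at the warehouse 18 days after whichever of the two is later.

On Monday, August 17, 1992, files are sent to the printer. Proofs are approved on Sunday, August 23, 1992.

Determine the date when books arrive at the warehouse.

Monday, October 12, 1992

Files are sent to the printer: Aug 17, 1992.
Binding is complete: Aug 17, 1992 + 35 days = Sep 21, 1992.
Proofs are approved: Aug 23, 1992.
Printing is complete: Aug 23, 1992 + 4 weeks = Sep 20, 1992.
The shipment leaves the bindery: Sep 20, 1992 + 4 days = Sep 24, 1992.
Both prerequisites met — binding is complete (Sep 21, 1992), the shipment leaves the bindery (Sep 24, 1992); the later is Sep 24, 1992.
Books arrive at the warehouse: Sep 24, 1992 + 18 days = Oct 12, 1992.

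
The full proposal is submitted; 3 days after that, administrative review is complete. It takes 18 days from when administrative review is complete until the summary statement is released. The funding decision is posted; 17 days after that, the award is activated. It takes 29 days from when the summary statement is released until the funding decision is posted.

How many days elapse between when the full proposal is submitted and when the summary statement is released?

21 days

Causal path: the full proposal is submitted → administrative review is complete → the summary statement is released.
Total delay along the path: 3 + 18 = 21 days.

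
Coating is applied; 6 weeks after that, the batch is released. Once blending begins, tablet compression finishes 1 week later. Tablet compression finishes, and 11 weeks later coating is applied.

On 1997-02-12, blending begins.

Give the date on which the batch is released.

1997-06-18

Blending begins: Feb 12, 1997.
Tablet compression finishes: Feb 12, 1997 + 1 week = Feb 19, 1997.
Coating is applied: Feb 19, 1997 + 11 weeks = May 7, 1997.
The batch is released: May 7, 1997 + 6 weeks = Jun 18, 1997.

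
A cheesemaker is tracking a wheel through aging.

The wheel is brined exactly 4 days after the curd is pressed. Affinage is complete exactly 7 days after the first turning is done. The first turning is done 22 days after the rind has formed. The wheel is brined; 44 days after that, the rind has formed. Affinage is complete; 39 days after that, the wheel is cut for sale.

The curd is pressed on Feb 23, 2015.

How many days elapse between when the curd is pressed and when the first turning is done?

70 days

Causal path: the curd is pressed → the wheel is brined → the rind has formed → the first turning is done.
Total delay along the path: 4 + 44 + 22 = 70 days.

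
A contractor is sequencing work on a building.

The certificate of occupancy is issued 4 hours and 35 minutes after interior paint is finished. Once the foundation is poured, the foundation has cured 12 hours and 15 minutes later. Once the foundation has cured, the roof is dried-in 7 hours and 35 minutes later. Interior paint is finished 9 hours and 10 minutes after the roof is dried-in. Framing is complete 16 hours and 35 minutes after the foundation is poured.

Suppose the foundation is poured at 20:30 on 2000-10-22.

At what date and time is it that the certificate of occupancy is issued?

06:05 on 2000-10-24

The foundation is poured: 20:30 Oct 22, 2000.
The foundation has cured: 20:30 Oct 22, 2000 + 12h15m = 08:45 Oct 23, 2000.
The roof is dried-in: 08:45 Oct 23, 2000 + 7h35m = 16:20 Oct 23, 2000.
Interior paint is finished: 16:20 Oct 23, 2000 + 9h10m = 01:30 Oct 24, 2000.
The certificate of occupancy is issued: 01:30 Oct 24, 2000 + 4h35m = 06:05 Oct 24, 2000.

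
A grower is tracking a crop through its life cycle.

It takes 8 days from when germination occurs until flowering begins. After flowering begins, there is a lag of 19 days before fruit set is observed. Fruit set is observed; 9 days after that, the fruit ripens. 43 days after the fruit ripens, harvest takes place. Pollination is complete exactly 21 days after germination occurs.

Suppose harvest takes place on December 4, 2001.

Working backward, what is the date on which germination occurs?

September 16, 2001

Harvest takes place: Dec 4, 2001.
The fruit ripens: Dec 4, 2001 − 43 days = Oct 22, 2001.
Fruit set is observed: Oct 22, 2001 − 9 days = Oct 13, 2001.
Flowering begins: Oct 13, 2001 − 19 days = Sep 24, 2001.
Germination occurs: Sep 24, 2001 − 8 days = Sep 16, 2001.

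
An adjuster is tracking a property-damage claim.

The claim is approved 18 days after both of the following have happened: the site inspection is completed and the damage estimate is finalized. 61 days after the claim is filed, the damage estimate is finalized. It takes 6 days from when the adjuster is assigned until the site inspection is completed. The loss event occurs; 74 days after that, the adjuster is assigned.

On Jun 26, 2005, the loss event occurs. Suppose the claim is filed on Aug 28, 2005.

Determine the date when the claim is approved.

The loss event occurs: Jun 26, 2005.
The adjuster is assigned: Jun 26, 2005 + 74 days = Sep 8, 2005.
The site inspection is completed: Sep 8, 2005 + 6 days = Sep 14, 2005.
The claim is filed: Aug 28, 2005.
The damage estimate is finalized: Aug 28, 2005 + 61 days = Oct 28, 2005.
Both prerequisites met — the site inspection is completed (Sep 14, 2005), the damage estimate is finalized (Oct 28, 2005); the later is Oct 28, 2005.
The claim is approved: Oct 28, 2005 + 18 days = Nov 15, 2005.

Nov 15, 2005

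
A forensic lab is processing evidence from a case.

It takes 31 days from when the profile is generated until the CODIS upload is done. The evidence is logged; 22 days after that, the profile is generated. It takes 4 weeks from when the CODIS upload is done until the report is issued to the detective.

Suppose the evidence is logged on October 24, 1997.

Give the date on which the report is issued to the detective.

The evidence is logged: Oct 24, 1997.
The profile is generated: Oct 24, 1997 + 22 days = Nov 15, 1997.
The CODIS upload is done: Nov 15, 1997 + 31 days = Dec 16, 1997.
The report is issued to the detective: Dec 16, 1997 + 4 weeks = Jan 13, 1998.

January 13, 1998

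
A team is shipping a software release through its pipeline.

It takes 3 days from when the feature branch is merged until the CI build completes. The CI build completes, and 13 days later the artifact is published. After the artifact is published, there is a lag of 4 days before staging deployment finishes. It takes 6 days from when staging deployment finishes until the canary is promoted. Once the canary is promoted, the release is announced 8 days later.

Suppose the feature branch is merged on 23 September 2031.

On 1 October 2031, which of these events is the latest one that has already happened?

The feature branch is merged: Sep 23, 2031.
The CI build completes: Sep 23, 2031 + 3 days = Sep 26, 2031.
The artifact is published: Sep 26, 2031 + 13 days = Oct 9, 2031.
Staging deployment finishes: Oct 9, 2031 + 4 days = Oct 13, 2031.
The canary is promoted: Oct 13, 2031 + 6 days = Oct 19, 2031.
The release is announced: Oct 19, 2031 + 8 days = Oct 27, 2031.
Oct 1, 2031 falls between when the CI build completes (Sep 26, 2031) and when the artifact is published (Oct 9, 2031).

The CI build completes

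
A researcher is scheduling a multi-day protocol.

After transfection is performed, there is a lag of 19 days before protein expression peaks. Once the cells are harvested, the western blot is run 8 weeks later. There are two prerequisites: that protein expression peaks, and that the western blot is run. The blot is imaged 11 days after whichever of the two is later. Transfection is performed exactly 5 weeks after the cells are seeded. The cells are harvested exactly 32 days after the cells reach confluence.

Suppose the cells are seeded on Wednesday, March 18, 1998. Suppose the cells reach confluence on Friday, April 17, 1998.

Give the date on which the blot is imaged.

Saturday, July 25, 1998

The cells are seeded: Mar 18, 1998.
Transfection is performed: Mar 18, 1998 + 5 weeks = Apr 22, 1998.
Protein expression peaks: Apr 22, 1998 + 19 days = May 11, 1998.
The cells reach confluence: Apr 17, 1998.
The cells are harvested: Apr 17, 1998 + 32 days = May 19, 1998.
The western blot is run: May 19, 1998 + 8 weeks = Jul 14, 1998.
Both prerequisites met — protein expression peaks (May 11, 1998), the western blot is run (Jul 14, 1998); the later is Jul 14, 1998.
The blot is imaged: Jul 14, 1998 + 11 days = Jul 25, 1998.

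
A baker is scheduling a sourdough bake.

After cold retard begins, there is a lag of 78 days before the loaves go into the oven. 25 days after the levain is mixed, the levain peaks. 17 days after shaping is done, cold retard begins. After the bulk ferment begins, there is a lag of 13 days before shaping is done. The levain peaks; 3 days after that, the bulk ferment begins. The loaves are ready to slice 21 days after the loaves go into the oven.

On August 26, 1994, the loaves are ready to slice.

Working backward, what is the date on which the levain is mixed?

March 22, 1994

The loaves are ready to slice: Aug 26, 1994.
The loaves go into the oven: Aug 26, 1994 − 21 days = Aug 5, 1994.
Cold retard begins: Aug 5, 1994 − 78 days = May 19, 1994.
Shaping is done: May 19, 1994 − 17 days = May 2, 1994.
The bulk ferment begins: May 2, 1994 − 13 days = Apr 19, 1994.
The levain peaks: Apr 19, 1994 − 3 days = Apr 16, 1994.
The levain is mixed: Apr 16, 1994 − 25 days = Mar 22, 1994.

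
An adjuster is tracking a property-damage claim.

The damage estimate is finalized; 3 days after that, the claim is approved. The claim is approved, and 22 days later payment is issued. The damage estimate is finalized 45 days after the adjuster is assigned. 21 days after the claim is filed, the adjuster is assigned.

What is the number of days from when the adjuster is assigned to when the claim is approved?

48 days

Causal path: the adjuster is assigned → the damage estimate is finalized → the claim is approved.
Total delay along the path: 45 + 3 = 48 days.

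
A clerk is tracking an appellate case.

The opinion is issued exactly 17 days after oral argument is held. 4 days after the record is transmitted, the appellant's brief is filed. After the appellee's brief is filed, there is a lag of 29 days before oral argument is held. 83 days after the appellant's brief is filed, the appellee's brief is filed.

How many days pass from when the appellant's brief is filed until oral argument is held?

Causal path: the appellant's brief is filed → the appellee's brief is filed → oral argument is held.
Total delay along the path: 83 + 29 = 112 days.

112 days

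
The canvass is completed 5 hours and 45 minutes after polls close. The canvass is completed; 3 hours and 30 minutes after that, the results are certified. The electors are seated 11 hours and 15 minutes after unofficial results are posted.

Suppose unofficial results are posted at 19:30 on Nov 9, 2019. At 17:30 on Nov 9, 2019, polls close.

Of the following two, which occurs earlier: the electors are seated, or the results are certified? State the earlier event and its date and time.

Unofficial results are posted: 19:30 Nov 9, 2019.
The electors are seated: 19:30 Nov 9, 2019 + 11h15m = 06:45 Nov 10, 2019.
Polls close: 17:30 Nov 9, 2019.
The canvass is completed: 17:30 Nov 9, 2019 + 5h45m = 23:15 Nov 9, 2019.
The results are certified: 23:15 Nov 9, 2019 + 3h30m = 02:45 Nov 10, 2019.
Comparing: the electors are seated at 06:45 Nov 10, 2019 vs the results are certified at 02:45 Nov 10, 2019. Earlier: the results are certified.

The results are certified — 02:45 on Nov 10, 2019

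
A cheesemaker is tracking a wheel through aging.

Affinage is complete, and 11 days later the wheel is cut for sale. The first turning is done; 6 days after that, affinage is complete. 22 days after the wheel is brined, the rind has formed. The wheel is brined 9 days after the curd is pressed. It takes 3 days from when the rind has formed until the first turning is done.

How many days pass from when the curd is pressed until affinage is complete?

40 days

Causal path: the curd is pressed → the wheel is brined → the rind has formed → the first turning is done → affinage is complete.
Total delay along the path: 9 + 22 + 3 + 6 = 40 days.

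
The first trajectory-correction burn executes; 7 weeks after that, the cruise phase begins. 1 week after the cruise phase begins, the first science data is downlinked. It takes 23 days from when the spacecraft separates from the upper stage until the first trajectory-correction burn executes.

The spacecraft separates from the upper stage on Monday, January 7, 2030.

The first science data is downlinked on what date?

The spacecraft separates from the upper stage: Jan 7, 2030.
The first trajectory-correction burn executes: Jan 7, 2030 + 23 days = Jan 30, 2030.
The cruise phase begins: Jan 30, 2030 + 7 weeks = Mar 20, 2030.
The first science data is downlinked: Mar 20, 2030 + 1 week = Mar 27, 2030.

Wednesday, March 27, 2030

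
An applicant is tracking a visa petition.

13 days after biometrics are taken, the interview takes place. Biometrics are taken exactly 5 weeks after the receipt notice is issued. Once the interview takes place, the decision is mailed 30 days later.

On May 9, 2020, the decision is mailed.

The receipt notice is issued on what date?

February 21, 2020

The decision is mailed: May 9, 2020.
The interview takes place: May 9, 2020 − 30 days = Apr 9, 2020.
Biometrics are taken: Apr 9, 2020 − 13 days = Mar 27, 2020.
The receipt notice is issued: Mar 27, 2020 − 5 weeks = Feb 21, 2020.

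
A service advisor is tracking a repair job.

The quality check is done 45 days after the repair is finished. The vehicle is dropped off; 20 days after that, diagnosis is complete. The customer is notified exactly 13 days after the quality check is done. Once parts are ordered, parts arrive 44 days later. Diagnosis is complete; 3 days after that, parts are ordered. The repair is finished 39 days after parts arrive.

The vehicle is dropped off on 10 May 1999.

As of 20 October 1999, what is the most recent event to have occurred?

The quality check is done

The vehicle is dropped off: May 10, 1999.
Diagnosis is complete: May 10, 1999 + 20 days = May 30, 1999.
Parts are ordered: May 30, 1999 + 3 days = Jun 2, 1999.
Parts arrive: Jun 2, 1999 + 44 days = Jul 16, 1999.
The repair is finished: Jul 16, 1999 + 39 days = Aug 24, 1999.
The quality check is done: Aug 24, 1999 + 45 days = Oct 8, 1999.
The customer is notified: Oct 8, 1999 + 13 days = Oct 21, 1999.
Oct 20, 1999 falls between when the quality check is done (Oct 8, 1999) and when the customer is notified (Oct 21, 1999).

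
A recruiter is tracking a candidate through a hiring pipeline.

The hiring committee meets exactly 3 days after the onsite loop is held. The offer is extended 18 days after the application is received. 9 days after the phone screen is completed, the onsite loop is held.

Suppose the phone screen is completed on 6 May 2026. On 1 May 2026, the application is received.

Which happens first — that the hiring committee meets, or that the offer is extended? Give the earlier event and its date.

The hiring committee meets — 18 May 2026

The phone screen is completed: May 6, 2026.
The onsite loop is held: May 6, 2026 + 9 days = May 15, 2026.
The hiring committee meets: May 15, 2026 + 3 days = May 18, 2026.
The application is received: May 1, 2026.
The offer is extended: May 1, 2026 + 18 days = May 19, 2026.
Comparing: the hiring committee meets on May 18, 2026 vs the offer is extended on May 19, 2026. Earlier: the hiring committee meets.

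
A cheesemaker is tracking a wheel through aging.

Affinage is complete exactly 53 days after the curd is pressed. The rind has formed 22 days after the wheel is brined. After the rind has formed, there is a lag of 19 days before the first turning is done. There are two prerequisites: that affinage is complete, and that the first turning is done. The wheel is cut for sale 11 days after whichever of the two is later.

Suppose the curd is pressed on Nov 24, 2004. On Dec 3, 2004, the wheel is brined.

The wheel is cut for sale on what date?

The curd is pressed: Nov 24, 2004.
Affinage is complete: Nov 24, 2004 + 53 days = Jan 16, 2005.
The wheel is brined: Dec 3, 2004.
The rind has formed: Dec 3, 2004 + 22 days = Dec 25, 2004.
The first turning is done: Dec 25, 2004 + 19 days = Jan 13, 2005.
Both prerequisites met — affinage is complete (Jan 16, 2005), the first turning is done (Jan 13, 2005); the later is Jan 16, 2005.
The wheel is cut for sale: Jan 16, 2005 + 11 days = Jan 27, 2005.

Jan 27, 2005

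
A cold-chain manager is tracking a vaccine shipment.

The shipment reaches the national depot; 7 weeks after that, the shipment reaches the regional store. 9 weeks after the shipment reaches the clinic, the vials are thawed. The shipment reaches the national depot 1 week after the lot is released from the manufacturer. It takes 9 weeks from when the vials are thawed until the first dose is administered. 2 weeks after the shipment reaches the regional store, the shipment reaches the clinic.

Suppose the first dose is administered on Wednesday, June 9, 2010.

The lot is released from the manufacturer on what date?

The first dose is administered: Jun 9, 2010.
The vials are thawed: Jun 9, 2010 − 9 weeks = Apr 7, 2010.
The shipment reaches the clinic: Apr 7, 2010 − 9 weeks = Feb 3, 2010.
The shipment reaches the regional store: Feb 3, 2010 − 2 weeks = Jan 20, 2010.
The shipment reaches the national depot: Jan 20, 2010 − 7 weeks = Dec 2, 2009.
The lot is released from the manufacturer: Dec 2, 2009 − 1 week = Nov 25, 2009.

Wednesday, November 25, 2009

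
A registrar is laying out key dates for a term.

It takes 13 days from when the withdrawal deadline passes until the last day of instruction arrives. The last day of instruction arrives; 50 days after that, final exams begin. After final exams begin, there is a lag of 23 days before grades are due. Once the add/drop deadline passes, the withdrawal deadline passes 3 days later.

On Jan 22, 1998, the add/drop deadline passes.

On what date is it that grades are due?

The add/drop deadline passes: Jan 22, 1998.
The withdrawal deadline passes: Jan 22, 1998 + 3 days = Jan 25, 1998.
The last day of instruction arrives: Jan 25, 1998 + 13 days = Feb 7, 1998.
Final exams begin: Feb 7, 1998 + 50 days = Mar 29, 1998.
Grades are due: Mar 29, 1998 + 23 days = Apr 21, 1998.

Apr 21, 1998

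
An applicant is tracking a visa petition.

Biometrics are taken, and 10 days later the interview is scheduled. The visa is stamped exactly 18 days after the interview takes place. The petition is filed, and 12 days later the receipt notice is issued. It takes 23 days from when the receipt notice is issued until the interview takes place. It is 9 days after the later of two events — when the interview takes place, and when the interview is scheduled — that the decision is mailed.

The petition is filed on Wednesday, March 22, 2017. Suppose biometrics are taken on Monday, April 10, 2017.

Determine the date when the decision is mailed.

The petition is filed: Mar 22, 2017.
The receipt notice is issued: Mar 22, 2017 + 12 days = Apr 3, 2017.
The interview takes place: Apr 3, 2017 + 23 days = Apr 26, 2017.
Biometrics are taken: Apr 10, 2017.
The interview is scheduled: Apr 10, 2017 + 10 days = Apr 20, 2017.
Both prerequisites met — the interview takes place (Apr 26, 2017), the interview is scheduled (Apr 20, 2017); the later is Apr 26, 2017.
The decision is mailed: Apr 26, 2017 + 9 days = May 5, 2017.

Friday, May 5, 2017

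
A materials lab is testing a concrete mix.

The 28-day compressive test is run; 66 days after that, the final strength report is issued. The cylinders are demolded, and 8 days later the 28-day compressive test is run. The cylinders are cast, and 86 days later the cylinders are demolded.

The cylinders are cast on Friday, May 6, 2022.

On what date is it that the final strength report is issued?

Thursday, October 13, 2022

The cylinders are cast: May 6, 2022.
The cylinders are demolded: May 6, 2022 + 86 days = Jul 31, 2022.
The 28-day compressive test is run: Jul 31, 2022 + 8 days = Aug 8, 2022.
The final strength report is issued: Aug 8, 2022 + 66 days = Oct 13, 2022.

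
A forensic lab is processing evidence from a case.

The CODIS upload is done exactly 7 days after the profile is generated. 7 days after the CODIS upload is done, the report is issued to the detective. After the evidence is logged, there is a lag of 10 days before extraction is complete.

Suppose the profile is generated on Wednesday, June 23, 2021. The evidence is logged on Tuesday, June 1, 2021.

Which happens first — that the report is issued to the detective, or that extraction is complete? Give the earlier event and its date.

The profile is generated: Jun 23, 2021.
The CODIS upload is done: Jun 23, 2021 + 7 days = Jun 30, 2021.
The report is issued to the detective: Jun 30, 2021 + 7 days = Jul 7, 2021.
The evidence is logged: Jun 1, 2021.
Extraction is complete: Jun 1, 2021 + 10 days = Jun 11, 2021.
Comparing: the report is issued to the detective on Jul 7, 2021 vs extraction is complete on Jun 11, 2021. Earlier: extraction is complete.

Extraction is complete — Friday, June 11, 2021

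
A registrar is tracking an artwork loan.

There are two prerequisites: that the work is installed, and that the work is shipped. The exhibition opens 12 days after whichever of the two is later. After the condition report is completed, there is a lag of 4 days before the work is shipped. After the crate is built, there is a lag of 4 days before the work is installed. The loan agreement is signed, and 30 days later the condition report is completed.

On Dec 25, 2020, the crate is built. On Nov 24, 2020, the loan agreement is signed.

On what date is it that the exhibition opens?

The crate is built: Dec 25, 2020.
The work is installed: Dec 25, 2020 + 4 days = Dec 29, 2020.
The loan agreement is signed: Nov 24, 2020.
The condition report is completed: Nov 24, 2020 + 30 days = Dec 24, 2020.
The work is shipped: Dec 24, 2020 + 4 days = Dec 28, 2020.
Both prerequisites met — the work is installed (Dec 29, 2020), the work is shipped (Dec 28, 2020); the later is Dec 29, 2020.
The exhibition opens: Dec 29, 2020 + 12 days = Jan 10, 2021.

Jan 10, 2021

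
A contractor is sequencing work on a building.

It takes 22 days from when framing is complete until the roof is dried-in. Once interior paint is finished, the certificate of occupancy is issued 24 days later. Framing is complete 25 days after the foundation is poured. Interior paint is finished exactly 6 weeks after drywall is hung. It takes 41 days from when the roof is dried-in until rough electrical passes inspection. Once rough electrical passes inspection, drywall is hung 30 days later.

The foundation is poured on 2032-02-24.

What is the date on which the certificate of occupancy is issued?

The foundation is poured: Feb 24, 2032.
Framing is complete: Feb 24, 2032 + 25 days = Mar 20, 2032.
The roof is dried-in: Mar 20, 2032 + 22 days = Apr 11, 2032.
Rough electrical passes inspection: Apr 11, 2032 + 41 days = May 22, 2032.
Drywall is hung: May 22, 2032 + 30 days = Jun 21, 2032.
Interior paint is finished: Jun 21, 2032 + 6 weeks = Aug 2, 2032.
The certificate of occupancy is issued: Aug 2, 2032 + 24 days = Aug 26, 2032.

2032-08-26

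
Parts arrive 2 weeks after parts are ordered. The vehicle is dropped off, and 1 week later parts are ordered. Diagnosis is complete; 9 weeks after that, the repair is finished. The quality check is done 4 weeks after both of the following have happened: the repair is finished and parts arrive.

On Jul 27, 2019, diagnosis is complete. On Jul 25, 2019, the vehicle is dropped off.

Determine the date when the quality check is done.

Oct 26, 2019

Diagnosis is complete: Jul 27, 2019.
The repair is finished: Jul 27, 2019 + 9 weeks = Sep 28, 2019.
The vehicle is dropped off: Jul 25, 2019.
Parts are ordered: Jul 25, 2019 + 1 week = Aug 1, 2019.
Parts arrive: Aug 1, 2019 + 2 weeks = Aug 15, 2019.
Both prerequisites met — the repair is finished (Sep 28, 2019), parts arrive (Aug 15, 2019); the later is Sep 28, 2019.
The quality check is done: Sep 28, 2019 + 4 weeks = Oct 26, 2019.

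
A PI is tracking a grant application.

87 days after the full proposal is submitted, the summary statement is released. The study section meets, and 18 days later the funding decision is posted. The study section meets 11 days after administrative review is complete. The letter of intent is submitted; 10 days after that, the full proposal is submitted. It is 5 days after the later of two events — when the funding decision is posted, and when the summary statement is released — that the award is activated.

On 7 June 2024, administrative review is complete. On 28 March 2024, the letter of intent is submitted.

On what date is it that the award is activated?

11 July 2024

Administrative review is complete: Jun 7, 2024.
The study section meets: Jun 7, 2024 + 11 days = Jun 18, 2024.
The funding decision is posted: Jun 18, 2024 + 18 days = Jul 6, 2024.
The letter of intent is submitted: Mar 28, 2024.
The full proposal is submitted: Mar 28, 2024 + 10 days = Apr 7, 2024.
The summary statement is released: Apr 7, 2024 + 87 days = Jul 3, 2024.
Both prerequisites met — the funding decision is posted (Jul 6, 2024), the summary statement is released (Jul 3, 2024); the later is Jul 6, 2024.
The award is activated: Jul 6, 2024 + 5 days = Jul 11, 2024.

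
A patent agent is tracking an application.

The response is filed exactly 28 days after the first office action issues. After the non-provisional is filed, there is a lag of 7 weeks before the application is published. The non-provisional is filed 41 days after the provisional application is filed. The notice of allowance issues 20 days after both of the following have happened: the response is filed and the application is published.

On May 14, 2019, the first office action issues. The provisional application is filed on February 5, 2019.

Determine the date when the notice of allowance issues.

The first office action issues: May 14, 2019.
The response is filed: May 14, 2019 + 28 days = Jun 11, 2019.
The provisional application is filed: Feb 5, 2019.
The non-provisional is filed: Feb 5, 2019 + 41 days = Mar 18, 2019.
The application is published: Mar 18, 2019 + 7 weeks = May 6, 2019.
Both prerequisites met — the response is filed (Jun 11, 2019), the application is published (May 6, 2019); the later is Jun 11, 2019.
The notice of allowance issues: Jun 11, 2019 + 20 days = Jul 1, 2019.

July 1, 2019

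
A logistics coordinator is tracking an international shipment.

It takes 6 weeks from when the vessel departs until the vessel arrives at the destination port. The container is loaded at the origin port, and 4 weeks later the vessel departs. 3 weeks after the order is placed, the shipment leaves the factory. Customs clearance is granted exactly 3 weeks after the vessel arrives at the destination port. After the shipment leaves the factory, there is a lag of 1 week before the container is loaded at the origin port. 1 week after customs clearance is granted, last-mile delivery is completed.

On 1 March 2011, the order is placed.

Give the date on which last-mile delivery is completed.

5 July 2011

The order is placed: Mar 1, 2011.
The shipment leaves the factory: Mar 1, 2011 + 3 weeks = Mar 22, 2011.
The container is loaded at the origin port: Mar 22, 2011 + 1 week = Mar 29, 2011.
The vessel departs: Mar 29, 2011 + 4 weeks = Apr 26, 2011.
The vessel arrives at the destination port: Apr 26, 2011 + 6 weeks = Jun 7, 2011.
Customs clearance is granted: Jun 7, 2011 + 3 weeks = Jun 28, 2011.
Last-mile delivery is completed: Jun 28, 2011 + 1 week = Jul 5, 2011.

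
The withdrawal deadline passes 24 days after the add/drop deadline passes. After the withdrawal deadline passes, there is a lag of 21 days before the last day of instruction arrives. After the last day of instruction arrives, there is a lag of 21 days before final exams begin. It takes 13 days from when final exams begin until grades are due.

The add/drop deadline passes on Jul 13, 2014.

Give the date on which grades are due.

Sep 30, 2014

The add/drop deadline passes: Jul 13, 2014.
The withdrawal deadline passes: Jul 13, 2014 + 24 days = Aug 6, 2014.
The last day of instruction arrives: Aug 6, 2014 + 21 days = Aug 27, 2014.
Final exams begin: Aug 27, 2014 + 21 days = Sep 17, 2014.
Grades are due: Sep 17, 2014 + 13 days = Sep 30, 2014.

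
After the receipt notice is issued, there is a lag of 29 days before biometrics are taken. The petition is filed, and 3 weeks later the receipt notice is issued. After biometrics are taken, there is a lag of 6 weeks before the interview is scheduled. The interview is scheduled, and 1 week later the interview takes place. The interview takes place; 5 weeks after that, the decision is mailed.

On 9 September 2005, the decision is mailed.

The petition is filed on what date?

The decision is mailed: Sep 9, 2005.
The interview takes place: Sep 9, 2005 − 5 weeks = Aug 5, 2005.
The interview is scheduled: Aug 5, 2005 − 1 week = Jul 29, 2005.
Biometrics are taken: Jul 29, 2005 − 6 weeks = Jun 17, 2005.
The receipt notice is issued: Jun 17, 2005 − 29 days = May 19, 2005.
The petition is filed: May 19, 2005 − 3 weeks = Apr 28, 2005.

28 April 2005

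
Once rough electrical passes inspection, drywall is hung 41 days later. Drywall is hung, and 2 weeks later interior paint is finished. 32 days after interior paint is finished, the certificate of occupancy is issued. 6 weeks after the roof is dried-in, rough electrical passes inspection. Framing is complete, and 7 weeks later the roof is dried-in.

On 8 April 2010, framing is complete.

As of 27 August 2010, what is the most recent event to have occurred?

Framing is complete: Apr 8, 2010.
The roof is dried-in: Apr 8, 2010 + 7 weeks = May 27, 2010.
Rough electrical passes inspection: May 27, 2010 + 6 weeks = Jul 8, 2010.
Drywall is hung: Jul 8, 2010 + 41 days = Aug 18, 2010.
Interior paint is finished: Aug 18, 2010 + 2 weeks = Sep 1, 2010.
The certificate of occupancy is issued: Sep 1, 2010 + 32 days = Oct 3, 2010.
Aug 27, 2010 falls between when drywall is hung (Aug 18, 2010) and when interior paint is finished (Sep 1, 2010).

Drywall is hung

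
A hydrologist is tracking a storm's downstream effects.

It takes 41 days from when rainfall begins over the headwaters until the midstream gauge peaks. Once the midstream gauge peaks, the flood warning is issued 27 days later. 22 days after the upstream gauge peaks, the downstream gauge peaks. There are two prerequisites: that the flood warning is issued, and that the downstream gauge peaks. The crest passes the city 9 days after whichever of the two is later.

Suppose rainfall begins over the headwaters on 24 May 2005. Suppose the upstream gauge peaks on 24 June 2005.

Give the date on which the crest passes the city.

9 August 2005

Rainfall begins over the headwaters: May 24, 2005.
The midstream gauge peaks: May 24, 2005 + 41 days = Jul 4, 2005.
The flood warning is issued: Jul 4, 2005 + 27 days = Jul 31, 2005.
The upstream gauge peaks: Jun 24, 2005.
The downstream gauge peaks: Jun 24, 2005 + 22 days = Jul 16, 2005.
Both prerequisites met — the flood warning is issued (Jul 31, 2005), the downstream gauge peaks (Jul 16, 2005); the later is Jul 31, 2005.
The crest passes the city: Jul 31, 2005 + 9 days = Aug 9, 2005.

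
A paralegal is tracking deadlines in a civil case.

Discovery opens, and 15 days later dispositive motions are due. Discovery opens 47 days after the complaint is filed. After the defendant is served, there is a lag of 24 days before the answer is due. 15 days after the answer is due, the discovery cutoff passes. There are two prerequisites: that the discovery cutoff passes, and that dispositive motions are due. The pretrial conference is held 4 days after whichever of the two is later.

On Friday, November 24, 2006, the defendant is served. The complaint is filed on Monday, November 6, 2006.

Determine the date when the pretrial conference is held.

The defendant is served: Nov 24, 2006.
The answer is due: Nov 24, 2006 + 24 days = Dec 18, 2006.
The discovery cutoff passes: Dec 18, 2006 + 15 days = Jan 2, 2007.
The complaint is filed: Nov 6, 2006.
Discovery opens: Nov 6, 2006 + 47 days = Dec 23, 2006.
Dispositive motions are due: Dec 23, 2006 + 15 days = Jan 7, 2007.
Both prerequisites met — the discovery cutoff passes (Jan 2, 2007), dispositive motions are due (Jan 7, 2007); the later is Jan 7, 2007.
The pretrial conference is held: Jan 7, 2007 + 4 days = Jan 11, 2007.

Thursday, January 11, 2007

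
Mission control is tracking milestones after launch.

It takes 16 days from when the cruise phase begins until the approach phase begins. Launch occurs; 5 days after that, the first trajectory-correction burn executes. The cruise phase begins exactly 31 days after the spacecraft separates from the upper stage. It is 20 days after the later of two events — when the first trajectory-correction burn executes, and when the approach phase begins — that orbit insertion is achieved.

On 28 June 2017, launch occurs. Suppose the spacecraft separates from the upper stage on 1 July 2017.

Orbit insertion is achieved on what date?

Launch occurs: Jun 28, 2017.
The first trajectory-correction burn executes: Jun 28, 2017 + 5 days = Jul 3, 2017.
The spacecraft separates from the upper stage: Jul 1, 2017.
The cruise phase begins: Jul 1, 2017 + 31 days = Aug 1, 2017.
The approach phase begins: Aug 1, 2017 + 16 days = Aug 17, 2017.
Both prerequisites met — the first trajectory-correction burn executes (Jul 3, 2017), the approach phase begins (Aug 17, 2017); the later is Aug 17, 2017.
Orbit insertion is achieved: Aug 17, 2017 + 20 days = Sep 6, 2017.

6 September 2017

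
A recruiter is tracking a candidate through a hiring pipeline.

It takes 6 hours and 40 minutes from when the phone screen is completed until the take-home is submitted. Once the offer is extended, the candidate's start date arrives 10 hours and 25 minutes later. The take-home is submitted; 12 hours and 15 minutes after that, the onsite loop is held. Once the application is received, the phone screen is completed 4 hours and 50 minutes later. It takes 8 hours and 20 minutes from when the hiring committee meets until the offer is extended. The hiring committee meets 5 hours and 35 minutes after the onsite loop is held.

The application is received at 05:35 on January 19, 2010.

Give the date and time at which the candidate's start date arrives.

The application is received: 05:35 Jan 19, 2010.
The phone screen is completed: 05:35 Jan 19, 2010 + 4h50m = 10:25 Jan 19, 2010.
The take-home is submitted: 10:25 Jan 19, 2010 + 6h40m = 17:05 Jan 19, 2010.
The onsite loop is held: 17:05 Jan 19, 2010 + 12h15m = 05:20 Jan 20, 2010.
The hiring committee meets: 05:20 Jan 20, 2010 + 5h35m = 10:55 Jan 20, 2010.
The offer is extended: 10:55 Jan 20, 2010 + 8h20m = 19:15 Jan 20, 2010.
The candidate's start date arrives: 19:15 Jan 20, 2010 + 10h25m = 05:40 Jan 21, 2010.

05:40 on January 21, 2010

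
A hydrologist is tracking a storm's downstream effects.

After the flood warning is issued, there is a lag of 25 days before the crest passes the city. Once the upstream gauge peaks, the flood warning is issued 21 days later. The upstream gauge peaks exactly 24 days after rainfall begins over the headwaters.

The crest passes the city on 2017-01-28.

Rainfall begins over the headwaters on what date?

2016-11-19

The crest passes the city: Jan 28, 2017.
The flood warning is issued: Jan 28, 2017 − 25 days = Jan 3, 2017.
The upstream gauge peaks: Jan 3, 2017 − 21 days = Dec 13, 2016.
Rainfall begins over the headwaters: Dec 13, 2016 − 24 days = Nov 19, 2016.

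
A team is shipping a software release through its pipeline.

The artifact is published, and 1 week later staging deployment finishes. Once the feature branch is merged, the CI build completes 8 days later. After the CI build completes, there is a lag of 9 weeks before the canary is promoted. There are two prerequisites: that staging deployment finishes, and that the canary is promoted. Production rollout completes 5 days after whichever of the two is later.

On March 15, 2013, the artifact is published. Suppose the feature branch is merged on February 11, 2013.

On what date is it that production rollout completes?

The artifact is published: Mar 15, 2013.
Staging deployment finishes: Mar 15, 2013 + 1 week = Mar 22, 2013.
The feature branch is merged: Feb 11, 2013.
The CI build completes: Feb 11, 2013 + 8 days = Feb 19, 2013.
The canary is promoted: Feb 19, 2013 + 9 weeks = Apr 23, 2013.
Both prerequisites met — staging deployment finishes (Mar 22, 2013), the canary is promoted (Apr 23, 2013); the later is Apr 23, 2013.
Production rollout completes: Apr 23, 2013 + 5 days = Apr 28, 2013.

April 28, 2013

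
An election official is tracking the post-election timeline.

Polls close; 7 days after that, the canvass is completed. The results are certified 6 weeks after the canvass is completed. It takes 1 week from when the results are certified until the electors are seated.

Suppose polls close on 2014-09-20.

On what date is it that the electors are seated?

2014-11-15

Polls close: Sep 20, 2014.
The canvass is completed: Sep 20, 2014 + 7 days = Sep 27, 2014.
The results are certified: Sep 27, 2014 + 6 weeks = Nov 8, 2014.
The electors are seated: Nov 8, 2014 + 1 week = Nov 15, 2014.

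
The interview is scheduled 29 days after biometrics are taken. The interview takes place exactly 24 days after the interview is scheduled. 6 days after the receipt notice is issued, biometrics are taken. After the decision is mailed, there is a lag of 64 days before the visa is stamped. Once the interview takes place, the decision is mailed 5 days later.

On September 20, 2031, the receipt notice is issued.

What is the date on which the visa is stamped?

The receipt notice is issued: Sep 20, 2031.
Biometrics are taken: Sep 20, 2031 + 6 days = Sep 26, 2031.
The interview is scheduled: Sep 26, 2031 + 29 days = Oct 25, 2031.
The interview takes place: Oct 25, 2031 + 24 days = Nov 18, 2031.
The decision is mailed: Nov 18, 2031 + 5 days = Nov 23, 2031.
The visa is stamped: Nov 23, 2031 + 64 days = Jan 26, 2032.

January 26, 2032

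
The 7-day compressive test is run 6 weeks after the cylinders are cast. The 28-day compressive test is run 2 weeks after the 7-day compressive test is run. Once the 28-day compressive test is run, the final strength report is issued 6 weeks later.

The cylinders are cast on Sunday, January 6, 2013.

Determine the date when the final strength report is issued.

Sunday, April 14, 2013

The cylinders are cast: Jan 6, 2013.
The 7-day compressive test is run: Jan 6, 2013 + 6 weeks = Feb 17, 2013.
The 28-day compressive test is run: Feb 17, 2013 + 2 weeks = Mar 3, 2013.
The final strength report is issued: Mar 3, 2013 + 6 weeks = Apr 14, 2013.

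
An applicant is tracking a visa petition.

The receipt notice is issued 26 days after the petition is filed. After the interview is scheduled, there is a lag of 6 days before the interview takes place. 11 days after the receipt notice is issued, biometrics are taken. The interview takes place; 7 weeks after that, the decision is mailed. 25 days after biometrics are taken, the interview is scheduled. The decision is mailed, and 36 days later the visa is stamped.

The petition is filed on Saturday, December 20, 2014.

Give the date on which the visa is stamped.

The petition is filed: Dec 20, 2014.
The receipt notice is issued: Dec 20, 2014 + 26 days = Jan 15, 2015.
Biometrics are taken: Jan 15, 2015 + 11 days = Jan 26, 2015.
The interview is scheduled: Jan 26, 2015 + 25 days = Feb 20, 2015.
The interview takes place: Feb 20, 2015 + 6 days = Feb 26, 2015.
The decision is mailed: Feb 26, 2015 + 7 weeks = Apr 16, 2015.
The visa is stamped: Apr 16, 2015 + 36 days = May 22, 2015.

Friday, May 22, 2015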